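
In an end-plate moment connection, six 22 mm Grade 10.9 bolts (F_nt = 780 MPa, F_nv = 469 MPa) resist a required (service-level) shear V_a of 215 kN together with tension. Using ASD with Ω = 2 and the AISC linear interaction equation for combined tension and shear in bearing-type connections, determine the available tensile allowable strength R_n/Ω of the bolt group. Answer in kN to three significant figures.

799 kN

A_b = π·22²/4 = 380.1 mm²; f_rv = 215 × 1000 / (6 × 380.1) = 94.27 MPa.
F'_nt = 1.3 F_nt − (Ω F_nt / F_nv) f_rv = 1.3·780 − (2·780/469)·94.27 = 700.5 MPa, capped at F_nt → F'_nt = 700.5 MPa.
R_n = F'_nt · A_b · n = 700.5 × 380.1 × 6 / 1000 = 1598 kN.
Allowable strength R_n/Ω = 1598 / 2 = 799 kN.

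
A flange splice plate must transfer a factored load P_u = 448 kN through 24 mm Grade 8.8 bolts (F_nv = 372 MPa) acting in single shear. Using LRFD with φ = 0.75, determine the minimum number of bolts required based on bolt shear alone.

4 bolts

A_b = π·24²/4 = 452.4 mm².
Per-bolt design strength φR_n = 0.75 × 372 × 452.4 × 1 / 1000 = 126.2 kN.
n ≥ 448 / 126.2 = 3.549 → use 4 bolts.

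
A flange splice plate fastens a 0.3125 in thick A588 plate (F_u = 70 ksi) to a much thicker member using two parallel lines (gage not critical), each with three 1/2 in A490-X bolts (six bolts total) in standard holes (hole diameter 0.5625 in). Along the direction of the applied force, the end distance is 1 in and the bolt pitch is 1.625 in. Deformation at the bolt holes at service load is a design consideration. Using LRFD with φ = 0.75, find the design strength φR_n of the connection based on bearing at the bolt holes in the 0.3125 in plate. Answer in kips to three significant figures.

107 kips

Per bolt r_n = 1.2 l_c t F_u ≤ 2.4 d t F_u; upper limit = 2.4 × 0.5 × 0.3125 × 70 = 26.25 kips.
Edge bolt: l_c = 1 − 0.5625/2 = 0.7188 in → 1.2 × 0.7188 × 0.3125 × 70 = 18.87 → r_n = 18.87 kips.
Interior bolts: l_c = 1.625 − 0.5625 = 1.062 in → 1.2 × 1.062 × 0.3125 × 70 = 27.89 → r_n = 26.25 kips.
R_n = 2 × 18.87 + 4 × 26.25 = 142.7 kips.
Design strength φR_n = 0.75 × 142.7 = 107 kips.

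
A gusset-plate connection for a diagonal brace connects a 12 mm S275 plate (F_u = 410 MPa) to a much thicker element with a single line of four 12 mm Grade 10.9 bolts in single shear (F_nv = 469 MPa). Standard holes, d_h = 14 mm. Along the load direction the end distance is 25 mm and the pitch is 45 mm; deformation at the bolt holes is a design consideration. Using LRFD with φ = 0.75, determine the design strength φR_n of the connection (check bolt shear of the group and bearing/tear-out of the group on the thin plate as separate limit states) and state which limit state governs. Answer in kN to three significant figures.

159 kN (bolt shear governs)

Bolt shear: A_b = π·12²/4 = 113.1 mm²; R_n = 469 × 113.1 × 4 × 1 / 1000 = 212.2 kN → 0.75 × 212.2 = 159 kN.
Bearing (1.2 l_c t F_u ≤ 2.4 d t F_u): upper limit = 2.4·12·12·410 / 1000 = 141.7 kN.
  Edge l_c = 25 − 14/2 = 18 → r_n = 106.3 kN; interior l_c = 45 − 14 = 31 → r_n = 141.7 kN.
  R_n,bearing = 1·106.3 + 3·141.7 = 531.4 kN → 0.75 × 531.4 = 399 kN.
Bolt shear governs: 159 kN.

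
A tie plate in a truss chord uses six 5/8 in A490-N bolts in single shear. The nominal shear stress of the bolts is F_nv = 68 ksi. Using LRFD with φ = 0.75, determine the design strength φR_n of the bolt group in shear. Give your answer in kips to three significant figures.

93.9 kips

A_b = π × 0.625² / 4 = 0.3068 in².
R_n = F_nv · A_b · n · n_s = 68 × 0.3068 × 6 × 1 = 125.2 kips.
Design strength φR_n = 0.75 × 125.2 = 93.9 kips.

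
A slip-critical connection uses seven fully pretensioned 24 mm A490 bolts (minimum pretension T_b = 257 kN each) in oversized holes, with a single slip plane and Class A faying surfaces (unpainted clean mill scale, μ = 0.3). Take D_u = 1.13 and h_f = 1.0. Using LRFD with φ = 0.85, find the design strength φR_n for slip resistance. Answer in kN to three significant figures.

R_n = μ · D_u · h_f · T_b · n_s · n_b = 0.3 × 1.13 × 1.0 × 257 × 1 × 7 = 609.9 kN.
Design strength φR_n = 0.85 × 609.9 = 518 kN.

518 kN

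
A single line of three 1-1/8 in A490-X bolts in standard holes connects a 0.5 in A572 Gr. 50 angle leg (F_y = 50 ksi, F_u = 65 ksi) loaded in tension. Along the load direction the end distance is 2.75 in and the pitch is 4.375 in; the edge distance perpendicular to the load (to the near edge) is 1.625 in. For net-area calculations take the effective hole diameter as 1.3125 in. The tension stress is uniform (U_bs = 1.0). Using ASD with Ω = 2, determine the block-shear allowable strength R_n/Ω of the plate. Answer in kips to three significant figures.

95.9 kips

Shear plane L_v = 2.75 + 2·4.375 = 11.5 in; A_gv = 11.5 × 0.5 = 5.75 in².
A_nv = (11.5 − 2.5·1.3125) × 0.5 = 4.109 in².
A_nt = (1.625 − 0.5·1.3125) × 0.5 = 0.4844 in².
0.6 F_u A_nv = 160.3 kips; 0.6 F_y A_gv = 172.5 kips → shear rupture governs the shear term.
R_n = 160.3 + 1.0 × 65 × 0.4844 = 191.8 kips.
Allowable strength R_n/Ω = 191.8 / 2 = 95.9 kips.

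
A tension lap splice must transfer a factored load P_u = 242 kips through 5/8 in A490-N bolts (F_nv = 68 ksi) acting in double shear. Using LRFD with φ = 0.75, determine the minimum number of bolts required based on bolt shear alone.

8 bolts

A_b = π·0.625²/4 = 0.3068 in².
Per-bolt design strength φR_n = 0.75 × 68 × 0.3068 × 2 = 31.29 kips.
n ≥ 242 / 31.29 = 7.733 → use 8 bolts.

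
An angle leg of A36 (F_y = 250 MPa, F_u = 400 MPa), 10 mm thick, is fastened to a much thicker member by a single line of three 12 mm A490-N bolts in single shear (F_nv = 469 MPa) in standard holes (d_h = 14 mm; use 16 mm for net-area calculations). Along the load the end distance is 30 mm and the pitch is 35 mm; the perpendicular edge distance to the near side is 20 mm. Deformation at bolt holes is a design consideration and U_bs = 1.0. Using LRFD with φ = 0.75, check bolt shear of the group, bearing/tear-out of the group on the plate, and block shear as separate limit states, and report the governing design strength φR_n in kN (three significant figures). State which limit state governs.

119 kN (bolt shear governs)

Bolt shear: A_b = π·12²/4 = 113.1 mm²; R_n = 469 × 113.1 × 3 × 1 / 1000 = 159.1 kN → 0.75 × 159.1 = 119 kN.
Bearing: edge l_c = 23, r_n = 110.4 kN; interior l_c = 21, r_n = 100.8 kN; R_n = 110.4 + 2·100.8 = 312 kN → 234 kN.
Block shear: A_gv = 1000, A_nv = 600, A_nt = 120 mm²; R_n = min(0.6F_uA_nv, 0.6F_yA_gv) + U_bs·F_u·A_nt = 192 kN → 144 kN.
Bolt shear governs: 119 kN.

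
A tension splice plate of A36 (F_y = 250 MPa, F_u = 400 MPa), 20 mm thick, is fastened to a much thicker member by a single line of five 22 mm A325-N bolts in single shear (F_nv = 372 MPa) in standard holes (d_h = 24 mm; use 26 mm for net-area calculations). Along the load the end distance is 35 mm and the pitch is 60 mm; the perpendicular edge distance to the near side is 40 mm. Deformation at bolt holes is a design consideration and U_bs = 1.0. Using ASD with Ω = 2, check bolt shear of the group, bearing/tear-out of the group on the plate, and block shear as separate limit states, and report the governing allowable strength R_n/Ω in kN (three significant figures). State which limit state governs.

354 kN (bolt shear governs)

Bolt shear: A_b = π·22²/4 = 380.1 mm²; R_n = 372 × 380.1 × 5 × 1 / 1000 = 707 kN → 707 / 2 = 354 kN.
Bearing: edge l_c = 23, r_n = 220.8 kN; interior l_c = 36, r_n = 345.6 kN; R_n = 220.8 + 4·345.6 = 1603 kN → 802 kN.
Block shear: A_gv = 5500, A_nv = 3160, A_nt = 540 mm²; R_n = min(0.6F_uA_nv, 0.6F_yA_gv) + U_bs·F_u·A_nt = 974.4 kN → 487 kN.
Bolt shear governs: 354 kN.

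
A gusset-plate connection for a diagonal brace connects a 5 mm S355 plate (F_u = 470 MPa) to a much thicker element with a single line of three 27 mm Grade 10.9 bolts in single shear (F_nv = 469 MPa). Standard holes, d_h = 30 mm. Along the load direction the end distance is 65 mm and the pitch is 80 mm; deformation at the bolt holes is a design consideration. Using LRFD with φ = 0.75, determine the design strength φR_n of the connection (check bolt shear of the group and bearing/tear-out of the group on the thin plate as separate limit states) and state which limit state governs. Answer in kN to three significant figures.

317 kN (bearing governs)

Bolt shear: A_b = π·27²/4 = 572.6 mm²; R_n = 469 × 572.6 × 3 × 1 / 1000 = 805.6 kN → 0.75 × 805.6 = 604 kN.
Bearing (1.2 l_c t F_u ≤ 2.4 d t F_u): upper limit = 2.4·27·5·470 / 1000 = 152.3 kN.
  Edge l_c = 65 − 30/2 = 50 → r_n = 141 kN; interior l_c = 80 − 30 = 50 → r_n = 141 kN.
  R_n,bearing = 1·141 + 2·141 = 423 kN → 0.75 × 423 = 317 kN.
Bearing governs: 317 kN.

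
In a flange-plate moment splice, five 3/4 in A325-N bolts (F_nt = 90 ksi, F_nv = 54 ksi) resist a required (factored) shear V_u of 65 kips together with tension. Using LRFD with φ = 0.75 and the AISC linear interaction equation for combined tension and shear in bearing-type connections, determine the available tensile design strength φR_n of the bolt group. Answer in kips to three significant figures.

85.5 kips

A_b = π·0.75²/4 = 0.4418 in²; f_rv = 65 / (5 × 0.4418) = 29.43 ksi.
F'_nt = 1.3 F_nt − (F_nt / φF_nv) f_rv = 1.3·90 − (90/(0.75·54))·29.43 = 51.61 ksi, capped at F_nt → F'_nt = 51.61 ksi.
R_n = F'_nt · A_b · n = 51.61 × 0.4418 × 5 = 114 kips.
Design strength φR_n = 0.75 × 114 = 85.5 kips.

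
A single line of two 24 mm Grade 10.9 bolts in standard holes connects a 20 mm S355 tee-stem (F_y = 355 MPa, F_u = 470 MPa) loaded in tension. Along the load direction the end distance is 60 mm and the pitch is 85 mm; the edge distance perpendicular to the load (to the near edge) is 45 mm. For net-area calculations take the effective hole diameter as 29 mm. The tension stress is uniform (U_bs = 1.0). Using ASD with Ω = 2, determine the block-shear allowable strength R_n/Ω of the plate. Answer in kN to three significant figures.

430 kN

Shear plane L_v = 60 + 1·85 = 145 mm; A_gv = 145 × 20 = 2900 mm².
A_nv = (145 − 1.5·29) × 20 = 2030 mm².
A_nt = (45 − 0.5·29) × 20 = 610 mm².
0.6 F_u A_nv = 572.5 kN; 0.6 F_y A_gv = 617.7 kN → shear rupture governs the shear term.
R_n = 572.5 + 1.0 × 470 × 610 / 1000 = 859.2 kN.
Allowable strength R_n/Ω = 859.2 / 2 = 430 kN.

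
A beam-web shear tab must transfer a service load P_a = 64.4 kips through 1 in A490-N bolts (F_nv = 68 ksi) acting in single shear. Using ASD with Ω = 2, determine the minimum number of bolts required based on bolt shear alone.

A_b = π·1²/4 = 0.7854 in².
Per-bolt allowable strength R_n/Ω = 68 × 0.7854 × 1 / 2 = 26.7 kips.
n ≥ 64.4 / 26.7 = 2.412 → use 3 bolts.

3 bolts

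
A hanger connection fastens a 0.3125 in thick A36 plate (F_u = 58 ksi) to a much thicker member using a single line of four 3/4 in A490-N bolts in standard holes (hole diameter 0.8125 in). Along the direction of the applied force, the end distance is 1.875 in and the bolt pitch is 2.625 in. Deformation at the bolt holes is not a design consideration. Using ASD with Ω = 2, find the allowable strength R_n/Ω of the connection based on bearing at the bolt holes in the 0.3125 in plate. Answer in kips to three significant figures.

Per bolt r_n = 1.5 l_c t F_u ≤ 3.0 d t F_u; upper limit = 3.0 × 0.75 × 0.3125 × 58 = 40.78 kips.
Edge bolt: l_c = 1.875 − 0.8125/2 = 1.469 in → 1.5 × 1.469 × 0.3125 × 58 = 39.93 → r_n = 39.93 kips.
Interior bolts: l_c = 2.625 − 0.8125 = 1.812 in → 1.5 × 1.812 × 0.3125 × 58 = 49.28 → r_n = 40.78 kips.
R_n = 1 × 39.93 + 3 × 40.78 = 162.3 kips.
Allowable strength R_n/Ω = 162.3 / 2 = 81.1 kips.

81.1 kips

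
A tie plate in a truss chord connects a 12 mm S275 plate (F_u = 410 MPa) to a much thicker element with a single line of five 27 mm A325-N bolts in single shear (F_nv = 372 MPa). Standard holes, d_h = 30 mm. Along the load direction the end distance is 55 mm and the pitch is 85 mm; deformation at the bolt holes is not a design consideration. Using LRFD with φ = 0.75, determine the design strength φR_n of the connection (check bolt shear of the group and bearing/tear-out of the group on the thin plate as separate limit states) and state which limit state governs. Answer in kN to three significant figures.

799 kN (bolt shear governs)

Bolt shear: A_b = π·27²/4 = 572.6 mm²; R_n = 372 × 572.6 × 5 × 1 / 1000 = 1065 kN → 0.75 × 1065 = 799 kN.
Bearing (1.5 l_c t F_u ≤ 3.0 d t F_u): upper limit = 3.0·27·12·410 / 1000 = 398.5 kN.
  Edge l_c = 55 − 30/2 = 40 → r_n = 295.2 kN; interior l_c = 85 − 30 = 55 → r_n = 398.5 kN.
  R_n,bearing = 1·295.2 + 4·398.5 = 1889 kN → 0.75 × 1889 = 1420 kN.
Bolt shear governs: 799 kN.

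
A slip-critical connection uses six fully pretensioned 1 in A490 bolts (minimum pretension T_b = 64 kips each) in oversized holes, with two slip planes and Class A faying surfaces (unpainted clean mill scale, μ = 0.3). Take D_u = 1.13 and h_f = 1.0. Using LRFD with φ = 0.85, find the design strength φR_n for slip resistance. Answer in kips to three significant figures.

221 kips

R_n = μ · D_u · h_f · T_b · n_s · n_b = 0.3 × 1.13 × 1.0 × 64 × 2 × 6 = 260.4 kips.
Design strength φR_n = 0.85 × 260.4 = 221 kips.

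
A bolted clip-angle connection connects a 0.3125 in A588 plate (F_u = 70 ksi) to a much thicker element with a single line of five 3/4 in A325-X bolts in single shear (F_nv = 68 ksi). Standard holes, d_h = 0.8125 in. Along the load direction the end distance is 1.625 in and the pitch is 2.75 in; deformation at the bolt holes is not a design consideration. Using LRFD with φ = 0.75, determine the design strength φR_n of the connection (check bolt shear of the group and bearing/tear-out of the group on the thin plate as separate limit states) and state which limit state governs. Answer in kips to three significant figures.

113 kips (bolt shear governs)

Bolt shear: A_b = π·0.75²/4 = 0.4418 in²; R_n = 68 × 0.4418 × 5 × 1 = 150.2 kips → 0.75 × 150.2 = 113 kips.
Bearing (1.5 l_c t F_u ≤ 3.0 d t F_u): upper limit = 3.0·0.75·0.3125·70 = 49.22 kips.
  Edge l_c = 1.625 − 0.8125/2 = 1.219 → r_n = 39.99 kips; interior l_c = 2.75 − 0.8125 = 1.938 → r_n = 49.22 kips.
  R_n,bearing = 1·39.99 + 4·49.22 = 236.9 kips → 0.75 × 236.9 = 178 kips.
Bolt shear governs: 113 kips.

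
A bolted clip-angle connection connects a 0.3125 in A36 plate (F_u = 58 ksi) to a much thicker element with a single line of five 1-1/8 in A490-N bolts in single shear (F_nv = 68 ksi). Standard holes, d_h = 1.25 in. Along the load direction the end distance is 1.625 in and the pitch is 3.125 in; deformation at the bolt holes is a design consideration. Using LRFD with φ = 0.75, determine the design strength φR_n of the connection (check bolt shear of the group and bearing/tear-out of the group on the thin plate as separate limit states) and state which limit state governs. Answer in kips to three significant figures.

Bolt shear: A_b = π·1.125²/4 = 0.994 in²; R_n = 68 × 0.994 × 5 × 1 = 338 kips → 0.75 × 338 = 253 kips.
Bearing (1.2 l_c t F_u ≤ 2.4 d t F_u): upper limit = 2.4·1.125·0.3125·58 = 48.94 kips.
  Edge l_c = 1.625 − 1.25/2 = 1 → r_n = 21.75 kips; interior l_c = 3.125 − 1.25 = 1.875 → r_n = 40.78 kips.
  R_n,bearing = 1·21.75 + 4·40.78 = 184.9 kips → 0.75 × 184.9 = 139 kips.
Bearing governs: 139 kips.

139 kips (bearing governs)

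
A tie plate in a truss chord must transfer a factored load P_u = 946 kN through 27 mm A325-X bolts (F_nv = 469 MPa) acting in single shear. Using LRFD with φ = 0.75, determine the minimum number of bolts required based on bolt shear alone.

5 bolts

A_b = π·27²/4 = 572.6 mm².
Per-bolt design strength φR_n = 0.75 × 469 × 572.6 × 1 / 1000 = 201.4 kN.
n ≥ 946 / 201.4 = 4.697 → use 5 bolts.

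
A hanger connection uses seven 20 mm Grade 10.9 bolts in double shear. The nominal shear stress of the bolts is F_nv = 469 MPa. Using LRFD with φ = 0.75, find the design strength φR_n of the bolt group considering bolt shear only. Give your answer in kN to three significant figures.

A_b = π × 20² / 4 = 314.2 mm².
R_n = F_nv · A_b · n · n_s = 469 × 314.2 × 7 × 2 / 1000 = 2063 kN.
Design strength φR_n = 0.75 × 2063 = 1550 kN.

1550 kN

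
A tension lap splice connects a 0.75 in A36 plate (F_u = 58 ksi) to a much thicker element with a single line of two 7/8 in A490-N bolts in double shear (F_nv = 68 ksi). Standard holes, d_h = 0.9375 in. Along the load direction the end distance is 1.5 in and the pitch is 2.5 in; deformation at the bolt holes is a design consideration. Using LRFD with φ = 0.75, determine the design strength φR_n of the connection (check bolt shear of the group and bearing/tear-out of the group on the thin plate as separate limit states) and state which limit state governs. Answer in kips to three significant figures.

Bolt shear: A_b = π·0.875²/4 = 0.6013 in²; R_n = 68 × 0.6013 × 2 × 2 = 163.6 kips → 0.75 × 163.6 = 123 kips.
Bearing (1.2 l_c t F_u ≤ 2.4 d t F_u): upper limit = 2.4·0.875·0.75·58 = 91.35 kips.
  Edge l_c = 1.5 − 0.9375/2 = 1.031 → r_n = 53.83 kips; interior l_c = 2.5 − 0.9375 = 1.562 → r_n = 81.56 kips.
  R_n,bearing = 1·53.83 + 1·81.56 = 135.4 kips → 0.75 × 135.4 = 102 kips.
Bearing governs: 102 kips.

102 kips (bearing governs)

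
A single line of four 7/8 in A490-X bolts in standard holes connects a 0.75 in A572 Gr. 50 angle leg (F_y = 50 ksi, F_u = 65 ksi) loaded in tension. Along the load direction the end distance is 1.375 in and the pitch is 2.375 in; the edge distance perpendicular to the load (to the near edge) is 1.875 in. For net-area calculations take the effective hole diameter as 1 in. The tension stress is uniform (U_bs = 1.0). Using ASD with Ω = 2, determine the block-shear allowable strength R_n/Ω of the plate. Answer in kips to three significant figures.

107 kips

Shear plane L_v = 1.375 + 3·2.375 = 8.5 in; A_gv = 8.5 × 0.75 = 6.375 in².
A_nv = (8.5 − 3.5·1) × 0.75 = 3.75 in².
A_nt = (1.875 − 0.5·1) × 0.75 = 1.031 in².
0.6 F_u A_nv = 146.2 kips; 0.6 F_y A_gv = 191.2 kips → shear rupture governs the shear term.
R_n = 146.2 + 1.0 × 65 × 1.031 = 213.3 kips.
Allowable strength R_n/Ω = 213.3 / 2 = 107 kips.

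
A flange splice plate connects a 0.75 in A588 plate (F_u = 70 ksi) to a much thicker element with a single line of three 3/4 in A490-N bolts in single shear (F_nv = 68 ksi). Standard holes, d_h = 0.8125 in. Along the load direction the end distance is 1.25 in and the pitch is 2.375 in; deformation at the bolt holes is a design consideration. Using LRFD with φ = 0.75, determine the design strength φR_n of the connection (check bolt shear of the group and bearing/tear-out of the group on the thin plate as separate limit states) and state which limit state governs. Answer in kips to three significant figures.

Bolt shear: A_b = π·0.75²/4 = 0.4418 in²; R_n = 68 × 0.4418 × 3 × 1 = 90.12 kips → 0.75 × 90.12 = 67.6 kips.
Bearing (1.2 l_c t F_u ≤ 2.4 d t F_u): upper limit = 2.4·0.75·0.75·70 = 94.5 kips.
  Edge l_c = 1.25 − 0.8125/2 = 0.8438 → r_n = 53.16 kips; interior l_c = 2.375 − 0.8125 = 1.562 → r_n = 94.5 kips.
  R_n,bearing = 1·53.16 + 2·94.5 = 242.2 kips → 0.75 × 242.2 = 182 kips.
Bolt shear governs: 67.6 kips.

67.6 kips (bolt shear governs)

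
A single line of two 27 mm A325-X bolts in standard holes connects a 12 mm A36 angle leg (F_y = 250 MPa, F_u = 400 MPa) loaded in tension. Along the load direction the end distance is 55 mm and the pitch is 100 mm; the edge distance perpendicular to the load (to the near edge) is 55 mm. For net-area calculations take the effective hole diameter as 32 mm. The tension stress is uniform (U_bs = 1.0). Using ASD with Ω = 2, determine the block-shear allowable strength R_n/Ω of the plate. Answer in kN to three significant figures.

Shear plane L_v = 55 + 1·100 = 155 mm; A_gv = 155 × 12 = 1860 mm².
A_nv = (155 − 1.5·32) × 12 = 1284 mm².
A_nt = (55 − 0.5·32) × 12 = 468 mm².
0.6 F_u A_nv = 308.2 kN; 0.6 F_y A_gv = 279 kN → shear yielding governs the shear term.
R_n = 279 + 1.0 × 400 × 468 / 1000 = 466.2 kN.
Allowable strength R_n/Ω = 466.2 / 2 = 233 kN.

233 kN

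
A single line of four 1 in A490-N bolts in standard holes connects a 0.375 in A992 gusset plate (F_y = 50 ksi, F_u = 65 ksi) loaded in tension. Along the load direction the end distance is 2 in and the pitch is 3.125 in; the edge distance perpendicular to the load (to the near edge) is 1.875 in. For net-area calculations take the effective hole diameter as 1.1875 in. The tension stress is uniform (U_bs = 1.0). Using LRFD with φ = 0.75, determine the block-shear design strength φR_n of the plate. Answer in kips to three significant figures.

Shear plane L_v = 2 + 3·3.125 = 11.38 in; A_gv = 11.38 × 0.375 = 4.266 in².
A_nv = (11.38 − 3.5·1.1875) × 0.375 = 2.707 in².
A_nt = (1.875 − 0.5·1.1875) × 0.375 = 0.4805 in².
0.6 F_u A_nv = 105.6 kips; 0.6 F_y A_gv = 128 kips → shear rupture governs the shear term.
R_n = 105.6 + 1.0 × 65 × 0.4805 = 136.8 kips.
Design strength φR_n = 0.75 × 136.8 = 103 kips.

103 kips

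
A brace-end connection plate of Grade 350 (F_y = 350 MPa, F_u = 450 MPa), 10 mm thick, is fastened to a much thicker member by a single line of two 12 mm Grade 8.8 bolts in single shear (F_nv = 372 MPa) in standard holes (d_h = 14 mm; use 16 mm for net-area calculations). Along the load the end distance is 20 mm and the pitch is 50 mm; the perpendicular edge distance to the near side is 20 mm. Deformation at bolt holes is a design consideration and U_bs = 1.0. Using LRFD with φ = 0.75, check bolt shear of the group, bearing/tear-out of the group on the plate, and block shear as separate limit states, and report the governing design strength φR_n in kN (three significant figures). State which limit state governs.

Bolt shear: A_b = π·12²/4 = 113.1 mm²; R_n = 372 × 113.1 × 2 × 1 / 1000 = 84.14 kN → 0.75 × 84.14 = 63.1 kN.
Bearing: edge l_c = 13, r_n = 70.2 kN; interior l_c = 36, r_n = 129.6 kN; R_n = 70.2 + 1·129.6 = 199.8 kN → 150 kN.
Block shear: A_gv = 700, A_nv = 460, A_nt = 120 mm²; R_n = min(0.6F_uA_nv, 0.6F_yA_gv) + U_bs·F_u·A_nt = 178.2 kN → 134 kN.
Bolt shear governs: 63.1 kN.

63.1 kN (bolt shear governs)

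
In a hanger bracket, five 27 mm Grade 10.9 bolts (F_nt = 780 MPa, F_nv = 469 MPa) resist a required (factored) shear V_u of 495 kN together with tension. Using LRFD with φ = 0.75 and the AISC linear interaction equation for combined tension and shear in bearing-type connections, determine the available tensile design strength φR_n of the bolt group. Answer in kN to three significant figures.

1350 kN

A_b = π·27²/4 = 572.6 mm²; f_rv = 495 × 1000 / (5 × 572.6) = 172.9 MPa.
F'_nt = 1.3 F_nt − (F_nt / φF_nv) f_rv = 1.3·780 − (780/(0.75·469))·172.9 = 630.6 MPa, capped at F_nt → F'_nt = 630.6 MPa.
R_n = F'_nt · A_b · n = 630.6 × 572.6 × 5 / 1000 = 1805 kN.
Design strength φR_n = 0.75 × 1805 = 1350 kN.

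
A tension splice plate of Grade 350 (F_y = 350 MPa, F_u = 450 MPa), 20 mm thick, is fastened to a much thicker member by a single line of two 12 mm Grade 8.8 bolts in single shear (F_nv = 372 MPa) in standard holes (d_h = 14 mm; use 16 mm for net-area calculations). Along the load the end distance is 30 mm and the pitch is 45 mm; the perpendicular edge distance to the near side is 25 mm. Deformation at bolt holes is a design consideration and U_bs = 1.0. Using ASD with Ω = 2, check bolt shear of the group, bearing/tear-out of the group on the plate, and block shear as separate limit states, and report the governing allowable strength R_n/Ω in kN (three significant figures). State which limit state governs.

42.1 kN (bolt shear governs)

Bolt shear: A_b = π·12²/4 = 113.1 mm²; R_n = 372 × 113.1 × 2 × 1 / 1000 = 84.14 kN → 84.14 / 2 = 42.1 kN.
Bearing: edge l_c = 23, r_n = 248.4 kN; interior l_c = 31, r_n = 259.2 kN; R_n = 248.4 + 1·259.2 = 507.6 kN → 254 kN.
Block shear: A_gv = 1500, A_nv = 1020, A_nt = 340 mm²; R_n = min(0.6F_uA_nv, 0.6F_yA_gv) + U_bs·F_u·A_nt = 428.4 kN → 214 kN.
Bolt shear governs: 42.1 kN.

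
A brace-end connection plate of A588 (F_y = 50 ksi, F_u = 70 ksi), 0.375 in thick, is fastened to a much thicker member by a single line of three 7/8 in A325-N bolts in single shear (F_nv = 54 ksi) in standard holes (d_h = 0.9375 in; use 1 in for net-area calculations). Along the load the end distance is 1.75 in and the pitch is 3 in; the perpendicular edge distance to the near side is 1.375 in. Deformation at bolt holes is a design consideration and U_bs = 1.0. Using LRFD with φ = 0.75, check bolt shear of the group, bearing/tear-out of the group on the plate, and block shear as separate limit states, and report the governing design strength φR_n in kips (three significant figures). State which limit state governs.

73.1 kips (bolt shear governs)

Bolt shear: A_b = π·0.875²/4 = 0.6013 in²; R_n = 54 × 0.6013 × 3 × 1 = 97.41 kips → 0.75 × 97.41 = 73.1 kips.
Bearing: edge l_c = 1.281, r_n = 40.36 kips; interior l_c = 2.062, r_n = 55.13 kips; R_n = 40.36 + 2·55.13 = 150.6 kips → 113 kips.
Block shear: A_gv = 2.906, A_nv = 1.969, A_nt = 0.3281 in²; R_n = min(0.6F_uA_nv, 0.6F_yA_gv) + U_bs·F_u·A_nt = 105.7 kips → 79.2 kips.
Bolt shear governs: 73.1 kips.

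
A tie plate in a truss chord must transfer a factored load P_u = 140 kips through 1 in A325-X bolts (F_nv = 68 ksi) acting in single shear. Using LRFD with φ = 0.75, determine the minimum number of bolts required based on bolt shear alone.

A_b = π·1²/4 = 0.7854 in².
Per-bolt design strength φR_n = 0.75 × 68 × 0.7854 × 1 = 40.06 kips.
n ≥ 140 / 40.06 = 3.495 → use 4 bolts.

4 bolts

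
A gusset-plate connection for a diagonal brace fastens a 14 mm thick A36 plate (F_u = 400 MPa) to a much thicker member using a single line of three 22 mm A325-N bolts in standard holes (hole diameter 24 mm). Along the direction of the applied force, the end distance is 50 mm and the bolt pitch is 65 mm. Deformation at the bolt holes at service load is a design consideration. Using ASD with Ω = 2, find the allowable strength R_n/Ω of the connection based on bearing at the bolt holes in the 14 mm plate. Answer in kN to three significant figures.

403 kN

Per bolt r_n = 1.2 l_c t F_u ≤ 2.4 d t F_u; upper limit = 2.4 × 22 × 14 × 400 / 1000 = 295.7 kN.
Edge bolt: l_c = 50 − 24/2 = 38 mm → 1.2 × 38 × 14 × 400 / 1000 = 255.4 → r_n = 255.4 kN.
Interior bolts: l_c = 65 − 24 = 41 mm → 1.2 × 41 × 14 × 400 / 1000 = 275.5 → r_n = 275.5 kN.
R_n = 1 × 255.4 + 2 × 275.5 = 806.4 kN.
Allowable strength R_n/Ω = 806.4 / 2 = 403 kN.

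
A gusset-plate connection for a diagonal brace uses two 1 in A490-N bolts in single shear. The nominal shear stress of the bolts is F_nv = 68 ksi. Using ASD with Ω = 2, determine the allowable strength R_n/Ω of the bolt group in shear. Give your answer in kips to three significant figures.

A_b = π × 1² / 4 = 0.7854 in².
R_n = F_nv · A_b · n · n_s = 68 × 0.7854 × 2 × 1 = 106.8 kips.
Allowable strength R_n/Ω = 106.8 / 2 = 53.4 kips.

53.4 kips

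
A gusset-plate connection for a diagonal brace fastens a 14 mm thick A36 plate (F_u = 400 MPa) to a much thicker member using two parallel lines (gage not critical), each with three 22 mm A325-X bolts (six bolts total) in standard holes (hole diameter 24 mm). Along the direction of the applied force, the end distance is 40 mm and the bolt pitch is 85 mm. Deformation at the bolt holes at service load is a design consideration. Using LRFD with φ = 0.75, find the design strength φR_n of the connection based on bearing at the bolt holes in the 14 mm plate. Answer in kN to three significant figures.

1170 kN

Per bolt r_n = 1.2 l_c t F_u ≤ 2.4 d t F_u; upper limit = 2.4 × 22 × 14 × 400 / 1000 = 295.7 kN.
Edge bolt: l_c = 40 − 24/2 = 28 mm → 1.2 × 28 × 14 × 400 / 1000 = 188.2 → r_n = 188.2 kN.
Interior bolts: l_c = 85 − 24 = 61 mm → 1.2 × 61 × 14 × 400 / 1000 = 409.9 → r_n = 295.7 kN.
R_n = 2 × 188.2 + 4 × 295.7 = 1559 kN.
Design strength φR_n = 0.75 × 1559 = 1170 kN.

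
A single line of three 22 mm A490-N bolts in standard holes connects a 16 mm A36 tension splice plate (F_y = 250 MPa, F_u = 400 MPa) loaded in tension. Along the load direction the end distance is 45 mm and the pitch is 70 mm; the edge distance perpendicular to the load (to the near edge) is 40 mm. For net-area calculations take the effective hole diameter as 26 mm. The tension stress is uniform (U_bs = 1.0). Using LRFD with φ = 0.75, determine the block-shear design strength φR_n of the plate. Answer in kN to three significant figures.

Shear plane L_v = 45 + 2·70 = 185 mm; A_gv = 185 × 16 = 2960 mm².
A_nv = (185 − 2.5·26) × 16 = 1920 mm².
A_nt = (40 − 0.5·26) × 16 = 432 mm².
0.6 F_u A_nv = 460.8 kN; 0.6 F_y A_gv = 444 kN → shear yielding governs the shear term.
R_n = 444 + 1.0 × 400 × 432 / 1000 = 616.8 kN.
Design strength φR_n = 0.75 × 616.8 = 463 kN.

463 kN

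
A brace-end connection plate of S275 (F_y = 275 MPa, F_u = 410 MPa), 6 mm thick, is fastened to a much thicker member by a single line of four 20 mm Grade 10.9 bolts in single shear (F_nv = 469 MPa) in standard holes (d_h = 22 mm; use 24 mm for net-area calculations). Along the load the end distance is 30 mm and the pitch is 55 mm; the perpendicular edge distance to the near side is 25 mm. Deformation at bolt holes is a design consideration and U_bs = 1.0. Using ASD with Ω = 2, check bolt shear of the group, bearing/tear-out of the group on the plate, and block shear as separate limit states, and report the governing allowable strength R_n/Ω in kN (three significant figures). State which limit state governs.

97.9 kN (block shear governs)

Bolt shear: A_b = π·20²/4 = 314.2 mm²; R_n = 469 × 314.2 × 4 × 1 / 1000 = 589.4 kN → 589.4 / 2 = 295 kN.
Bearing: edge l_c = 19, r_n = 56.09 kN; interior l_c = 33, r_n = 97.42 kN; R_n = 56.09 + 3·97.42 = 348.3 kN → 174 kN.
Block shear: A_gv = 1170, A_nv = 666, A_nt = 78 mm²; R_n = min(0.6F_uA_nv, 0.6F_yA_gv) + U_bs·F_u·A_nt = 195.8 kN → 97.9 kN.
Block shear governs: 97.9 kN.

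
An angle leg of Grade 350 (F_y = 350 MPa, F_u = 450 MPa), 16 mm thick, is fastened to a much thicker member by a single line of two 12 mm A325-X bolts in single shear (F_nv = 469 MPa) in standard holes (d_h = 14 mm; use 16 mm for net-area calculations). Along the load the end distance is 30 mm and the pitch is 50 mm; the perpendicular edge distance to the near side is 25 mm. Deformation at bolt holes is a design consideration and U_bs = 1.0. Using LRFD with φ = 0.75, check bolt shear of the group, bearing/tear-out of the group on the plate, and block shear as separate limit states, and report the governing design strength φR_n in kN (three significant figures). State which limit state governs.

79.6 kN (bolt shear governs)

Bolt shear: A_b = π·12²/4 = 113.1 mm²; R_n = 469 × 113.1 × 2 × 1 / 1000 = 106.1 kN → 0.75 × 106.1 = 79.6 kN.
Bearing: edge l_c = 23, r_n = 198.7 kN; interior l_c = 36, r_n = 207.4 kN; R_n = 198.7 + 1·207.4 = 406.1 kN → 305 kN.
Block shear: A_gv = 1280, A_nv = 896, A_nt = 272 mm²; R_n = min(0.6F_uA_nv, 0.6F_yA_gv) + U_bs·F_u·A_nt = 364.3 kN → 273 kN.
Bolt shear governs: 79.6 kN.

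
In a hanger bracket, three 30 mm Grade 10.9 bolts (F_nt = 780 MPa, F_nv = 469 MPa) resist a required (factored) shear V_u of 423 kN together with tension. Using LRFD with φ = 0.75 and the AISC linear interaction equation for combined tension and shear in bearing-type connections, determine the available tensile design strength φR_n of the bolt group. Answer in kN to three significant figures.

A_b = π·30²/4 = 706.9 mm²; f_rv = 423 × 1000 / (3 × 706.9) = 199.5 MPa.
F'_nt = 1.3 F_nt − (F_nt / φF_nv) f_rv = 1.3·780 − (780/(0.75·469))·199.5 = 571.7 MPa, capped at F_nt → F'_nt = 571.7 MPa.
R_n = F'_nt · A_b · n = 571.7 × 706.9 × 3 / 1000 = 1212 kN.
Design strength φR_n = 0.75 × 1212 = 909 kN.

909 kN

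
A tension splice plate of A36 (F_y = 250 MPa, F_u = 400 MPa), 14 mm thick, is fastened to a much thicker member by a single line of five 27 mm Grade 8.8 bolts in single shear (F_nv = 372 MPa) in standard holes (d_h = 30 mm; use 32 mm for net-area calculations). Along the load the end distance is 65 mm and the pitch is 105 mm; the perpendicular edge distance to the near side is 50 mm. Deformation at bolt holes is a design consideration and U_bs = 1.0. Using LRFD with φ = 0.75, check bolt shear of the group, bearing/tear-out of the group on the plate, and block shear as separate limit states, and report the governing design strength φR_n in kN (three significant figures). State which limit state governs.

799 kN (bolt shear governs)

Bolt shear: A_b = π·27²/4 = 572.6 mm²; R_n = 372 × 572.6 × 5 × 1 / 1000 = 1065 kN → 0.75 × 1065 = 799 kN.
Bearing: edge l_c = 50, r_n = 336 kN; interior l_c = 75, r_n = 362.9 kN; R_n = 336 + 4·362.9 = 1788 kN → 1340 kN.
Block shear: A_gv = 6790, A_nv = 4774, A_nt = 476 mm²; R_n = min(0.6F_uA_nv, 0.6F_yA_gv) + U_bs·F_u·A_nt = 1209 kN → 907 kN.
Bolt shear governs: 799 kN.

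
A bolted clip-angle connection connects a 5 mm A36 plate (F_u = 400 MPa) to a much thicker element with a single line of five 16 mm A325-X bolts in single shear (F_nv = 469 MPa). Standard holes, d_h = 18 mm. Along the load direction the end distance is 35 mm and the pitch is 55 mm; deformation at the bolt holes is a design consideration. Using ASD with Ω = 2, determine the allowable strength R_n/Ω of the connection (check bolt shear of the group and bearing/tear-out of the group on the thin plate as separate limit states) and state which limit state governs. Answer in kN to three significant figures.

185 kN (bearing governs)

Bolt shear: A_b = π·16²/4 = 201.1 mm²; R_n = 469 × 201.1 × 5 × 1 / 1000 = 471.5 kN → 471.5 / 2 = 236 kN.
Bearing (1.2 l_c t F_u ≤ 2.4 d t F_u): upper limit = 2.4·16·5·400 / 1000 = 76.8 kN.
  Edge l_c = 35 − 18/2 = 26 → r_n = 62.4 kN; interior l_c = 55 − 18 = 37 → r_n = 76.8 kN.
  R_n,bearing = 1·62.4 + 4·76.8 = 369.6 kN → 369.6 / 2 = 185 kN.
Bearing governs: 185 kN.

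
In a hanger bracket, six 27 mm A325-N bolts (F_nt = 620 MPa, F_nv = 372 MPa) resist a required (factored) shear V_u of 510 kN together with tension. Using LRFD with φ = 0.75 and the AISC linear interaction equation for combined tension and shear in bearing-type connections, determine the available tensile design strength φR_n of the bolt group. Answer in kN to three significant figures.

1230 kN

A_b = π·27²/4 = 572.6 mm²; f_rv = 510 × 1000 / (6 × 572.6) = 148.5 MPa.
F'_nt = 1.3 F_nt − (F_nt / φF_nv) f_rv = 1.3·620 − (620/(0.75·372))·148.5 = 476.1 MPa, capped at F_nt → F'_nt = 476.1 MPa.
R_n = F'_nt · A_b · n = 476.1 × 572.6 × 6 / 1000 = 1636 kN.
Design strength φR_n = 0.75 × 1636 = 1230 kN.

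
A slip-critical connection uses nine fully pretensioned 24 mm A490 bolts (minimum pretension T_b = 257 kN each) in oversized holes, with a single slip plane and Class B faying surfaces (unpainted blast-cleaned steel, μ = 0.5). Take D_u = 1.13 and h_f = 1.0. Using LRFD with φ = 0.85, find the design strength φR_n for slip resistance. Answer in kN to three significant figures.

1110 kN

R_n = μ · D_u · h_f · T_b · n_s · n_b = 0.5 × 1.13 × 1.0 × 257 × 1 × 9 = 1307 kN.
Design strength φR_n = 0.85 × 1307 = 1110 kN.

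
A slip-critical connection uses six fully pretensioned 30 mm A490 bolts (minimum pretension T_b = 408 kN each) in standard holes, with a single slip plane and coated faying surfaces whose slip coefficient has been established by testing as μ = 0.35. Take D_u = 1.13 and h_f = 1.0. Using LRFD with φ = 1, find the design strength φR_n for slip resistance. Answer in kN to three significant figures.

R_n = μ · D_u · h_f · T_b · n_s · n_b = 0.35 × 1.13 × 1.0 × 408 × 1 × 6 = 968.2 kN.
Design strength φR_n = 1 × 968.2 = 968 kN.

968 kN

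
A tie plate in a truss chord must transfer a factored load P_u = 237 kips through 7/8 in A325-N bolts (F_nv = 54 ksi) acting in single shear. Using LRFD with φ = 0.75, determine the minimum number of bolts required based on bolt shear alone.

10 bolts

A_b = π·0.875²/4 = 0.6013 in².
Per-bolt design strength φR_n = 0.75 × 54 × 0.6013 × 1 = 24.35 kips.
n ≥ 237 / 24.35 = 9.732 → use 10 bolts.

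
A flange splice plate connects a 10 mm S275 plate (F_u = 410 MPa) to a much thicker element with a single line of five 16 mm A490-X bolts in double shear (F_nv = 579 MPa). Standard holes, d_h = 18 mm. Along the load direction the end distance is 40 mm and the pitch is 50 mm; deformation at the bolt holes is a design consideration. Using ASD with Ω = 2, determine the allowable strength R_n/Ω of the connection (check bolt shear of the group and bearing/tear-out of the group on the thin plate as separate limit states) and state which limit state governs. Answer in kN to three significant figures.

391 kN (bearing governs)

Bolt shear: A_b = π·16²/4 = 201.1 mm²; R_n = 579 × 201.1 × 5 × 2 / 1000 = 1164 kN → 1164 / 2 = 582 kN.
Bearing (1.2 l_c t F_u ≤ 2.4 d t F_u): upper limit = 2.4·16·10·410 / 1000 = 157.4 kN.
  Edge l_c = 40 − 18/2 = 31 → r_n = 152.5 kN; interior l_c = 50 − 18 = 32 → r_n = 157.4 kN.
  R_n,bearing = 1·152.5 + 4·157.4 = 782.3 kN → 782.3 / 2 = 391 kN.
Bearing governs: 391 kN.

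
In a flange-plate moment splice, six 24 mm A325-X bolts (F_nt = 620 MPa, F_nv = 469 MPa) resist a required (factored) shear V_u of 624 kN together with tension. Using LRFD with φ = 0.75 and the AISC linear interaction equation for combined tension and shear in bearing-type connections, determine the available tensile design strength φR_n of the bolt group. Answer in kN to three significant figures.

A_b = π·24²/4 = 452.4 mm²; f_rv = 624 × 1000 / (6 × 452.4) = 229.9 MPa.
F'_nt = 1.3 F_nt − (F_nt / φF_nv) f_rv = 1.3·620 − (620/(0.75·469))·229.9 = 400.8 MPa, capped at F_nt → F'_nt = 400.8 MPa.
R_n = F'_nt · A_b · n = 400.8 × 452.4 × 6 / 1000 = 1088 kN.
Design strength φR_n = 0.75 × 1088 = 816 kN.

816 kN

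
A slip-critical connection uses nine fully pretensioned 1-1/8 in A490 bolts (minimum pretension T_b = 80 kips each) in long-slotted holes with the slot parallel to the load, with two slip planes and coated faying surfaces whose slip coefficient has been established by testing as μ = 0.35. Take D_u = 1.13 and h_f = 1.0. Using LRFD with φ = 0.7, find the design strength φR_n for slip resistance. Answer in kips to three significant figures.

R_n = μ · D_u · h_f · T_b · n_s · n_b = 0.35 × 1.13 × 1.0 × 80 × 2 × 9 = 569.5 kips.
Design strength φR_n = 0.7 × 569.5 = 399 kips.

399 kips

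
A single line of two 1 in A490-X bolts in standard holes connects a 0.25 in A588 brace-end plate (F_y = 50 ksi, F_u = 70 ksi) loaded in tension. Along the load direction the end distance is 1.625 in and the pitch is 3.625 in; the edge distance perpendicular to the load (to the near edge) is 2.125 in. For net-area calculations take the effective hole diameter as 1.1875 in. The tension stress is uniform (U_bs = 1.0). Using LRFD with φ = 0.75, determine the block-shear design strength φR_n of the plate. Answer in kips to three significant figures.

Shear plane L_v = 1.625 + 1·3.625 = 5.25 in; A_gv = 5.25 × 0.25 = 1.312 in².
A_nv = (5.25 − 1.5·1.1875) × 0.25 = 0.8672 in².
A_nt = (2.125 − 0.5·1.1875) × 0.25 = 0.3828 in².
0.6 F_u A_nv = 36.42 kips; 0.6 F_y A_gv = 39.38 kips → shear rupture governs the shear term.
R_n = 36.42 + 1.0 × 70 × 0.3828 = 63.22 kips.
Design strength φR_n = 0.75 × 63.22 = 47.4 kips.

47.4 kips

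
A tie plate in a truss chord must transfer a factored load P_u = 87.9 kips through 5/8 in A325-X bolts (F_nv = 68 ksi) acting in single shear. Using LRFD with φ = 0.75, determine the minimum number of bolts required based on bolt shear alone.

6 bolts

A_b = π·0.625²/4 = 0.3068 in².
Per-bolt design strength φR_n = 0.75 × 68 × 0.3068 × 1 = 15.65 kips.
n ≥ 87.9 / 15.65 = 5.618 → use 6 bolts.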